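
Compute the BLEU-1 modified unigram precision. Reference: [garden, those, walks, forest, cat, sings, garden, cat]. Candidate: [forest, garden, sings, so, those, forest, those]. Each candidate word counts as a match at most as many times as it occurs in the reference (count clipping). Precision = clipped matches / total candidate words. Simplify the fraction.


Reference word counts: {'cat': 2, 'forest': 1, 'garden': 2, 'sings': 1, 'those': 1, 'walks': 1}
Checking each candidate word (with clipping):
  'forest' -> in reference (ref count 1, used 1/1) -> match (matches: 1)
  'garden' -> in reference (ref count 2, used 1/2) -> match (matches: 2)
  'sings' -> in reference (ref count 1, used 1/1) -> match (matches: 3)
  'so' -> not in reference -> no match (matches: 3)
  'those' -> in reference (ref count 1, used 1/1) -> match (matches: 4)
  'forest' -> ref count 1 already used up (1/1) -> clipped, no match (matches: 4)
  'those' -> ref count 1 already used up (1/1) -> clipped, no match (matches: 4)
Clipped matches: 4, Candidate length: 7
Precision = 4/7

4/7


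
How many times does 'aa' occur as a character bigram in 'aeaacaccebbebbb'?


Scanning 'aeaacaccebbebbb' for bigram 'aa':
  Position 0: 'ae' -> no
  Position 1: 'ea' -> no
  Position 2: 'aa' -> MATCH
  Position 3: 'ac' -> no
  Position 4: 'ca' -> no
  Position 5: 'ac' -> no
  Position 6: 'cc' -> no
  Position 7: 'ce' -> no
  Position 8: 'eb' -> no
  Position 9: 'bb' -> no
  Position 10: 'be' -> no
  Position 11: 'eb' -> no
  Position 12: 'bb' -> no
  Position 13: 'bb' -> no
Total matches: 1

1


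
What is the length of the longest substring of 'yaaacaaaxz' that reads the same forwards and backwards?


Scanning 'yaaacaaaxz' for palindromic substrings.
Substring at positions 1-7: 'aaacaaa'.
Check: reverse('aaacaaa') = 'aaacaaa' -> palindrome confirmed.
Neighbouring characters ('y' / 'x') break symmetry, so it cannot extend further.
No longer palindromic substring exists; longest length = 7

7


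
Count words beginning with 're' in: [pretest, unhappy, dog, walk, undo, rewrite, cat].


Checking each word for prefix 're':
  'pretest' -> no (count: 0)
  'unhappy' -> no (count: 0)
  'dog' -> no (count: 0)
  'walk' -> no (count: 0)
  'undo' -> no (count: 0)
  'rewrite' -> YES, starts with 're' (count: 1)
  'cat' -> no (count: 1)
Total with prefix 're': 1

1


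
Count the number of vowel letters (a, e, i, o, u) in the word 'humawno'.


Scanning each character of 'humawno':
  Position 1: 'h' -> consonant (running count: 0)
  Position 2: 'u' -> vowel (running count: 1)
  Position 3: 'm' -> consonant (running count: 1)
  Position 4: 'a' -> vowel (running count: 2)
  Position 5: 'w' -> consonant (running count: 2)
  Position 6: 'n' -> consonant (running count: 2)
  Position 7: 'o' -> vowel (running count: 3)
Total vowels: 3

3


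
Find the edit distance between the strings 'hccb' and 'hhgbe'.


Building DP table for s1='hccb' (len 4) and s2='hhgbe' (len 5):
       h  h  g  b  e
    0  1  2  3  4  5
  h 1  0  1  2  3  4
  c 2  1  1  2  3  4
  c 3  2  2  2  3  4
  b 4  3  3  3  2  3
Edit distance = dp[4][5] = 3

3


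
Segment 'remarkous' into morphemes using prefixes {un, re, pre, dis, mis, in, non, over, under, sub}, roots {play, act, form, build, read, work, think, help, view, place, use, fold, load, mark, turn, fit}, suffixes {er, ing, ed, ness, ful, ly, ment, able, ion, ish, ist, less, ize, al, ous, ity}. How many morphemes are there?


Segmenting 'remarkous' against the inventory:
  're' -> prefix (morpheme 1)
  'mark' -> root (morpheme 2)
  'ous' -> suffix (morpheme 3)
Total morphemes: 3

3


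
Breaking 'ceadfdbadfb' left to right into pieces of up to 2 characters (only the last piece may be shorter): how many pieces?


'ceadfdbadfb' has 11 characters.
Chunking with max size 2:
  Chunk 1: 'ce' (positions 0-1)
  Chunk 2: 'ad' (positions 2-3)
  Chunk 3: 'fd' (positions 4-5)
  Chunk 4: 'ba' (positions 6-7)
  Chunk 5: 'df' (positions 8-9)
  Chunk 6: 'b' (positions 10-10)
Total chunks: ceil(11 / 2) = 6

6


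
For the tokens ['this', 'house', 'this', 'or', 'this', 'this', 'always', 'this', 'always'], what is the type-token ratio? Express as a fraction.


Tokens: 9
Unique types: ('always', 'house', 'or', 'this') = 4
TTR = 4/9
Already in lowest terms.

4/9


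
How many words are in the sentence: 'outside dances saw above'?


Counting words by splitting on spaces:
  Word 1: 'outside'
  Word 2: 'dances'
  Word 3: 'saw'
  Word 4: 'above'
Total words: 4

4


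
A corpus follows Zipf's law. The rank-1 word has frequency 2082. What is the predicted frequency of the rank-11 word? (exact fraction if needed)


Zipf's law: freq(rank) = f1 / rank
f1 = 2082, rank = 11
freq = 2082 / 11
GCD(2082, 11) = 1
Simplified: 2082/11

2082/11


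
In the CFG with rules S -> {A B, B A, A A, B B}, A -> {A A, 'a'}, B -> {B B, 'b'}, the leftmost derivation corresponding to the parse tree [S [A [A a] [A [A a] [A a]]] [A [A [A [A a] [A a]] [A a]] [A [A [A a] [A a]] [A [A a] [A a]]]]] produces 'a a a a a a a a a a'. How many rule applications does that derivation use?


Every bracketed nonterminal node [X ...] in the tree is produced by exactly one rule application.
Reading the tree off as a leftmost derivation:
  Step 1: S  =>  A A   (applied S -> A A)
  Step 2: A A  =>  A A A   (applied A -> A A)
  Step 3: A A A  =>  a A A   (applied A -> a)
  Step 4: a A A  =>  a A A A   (applied A -> A A)
  Step 5: a A A A  =>  a a A A   (applied A -> a)
  Step 6: a a A A  =>  a a a A   (applied A -> a)
  Step 7: a a a A  =>  a a a A A   (applied A -> A A)
  Step 8: a a a A A  =>  a a a A A A   (applied A -> A A)
  Step 9: a a a A A A  =>  a a a A A A A   (applied A -> A A)
  Step 10: a a a A A A A  =>  a a a a A A A   (applied A -> a)
  Step 11: a a a a A A A  =>  a a a a a A A   (applied A -> a)
  Step 12: a a a a a A A  =>  a a a a a a A   (applied A -> a)
  Step 13: a a a a a a A  =>  a a a a a a A A   (applied A -> A A)
  Step 14: a a a a a a A A  =>  a a a a a a A A A   (applied A -> A A)
  Step 15: a a a a a a A A A  =>  a a a a a a a A A   (applied A -> a)
  Step 16: a a a a a a a A A  =>  a a a a a a a a A   (applied A -> a)
  Step 17: a a a a a a a a A  =>  a a a a a a a a A A   (applied A -> A A)
  Step 18: a a a a a a a a A A  =>  a a a a a a a a a A   (applied A -> a)
  Step 19: a a a a a a a a a A  =>  a a a a a a a a a a   (applied A -> a)
Final yield: a a a a a a a a a a
Total rewrite steps: 19

19


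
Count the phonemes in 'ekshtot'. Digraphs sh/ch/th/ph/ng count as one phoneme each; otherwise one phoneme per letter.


Parsing 'ekshtot' greedily, digraphs first:
  'e' -> vowel phoneme (phonemes so far: 1)
  'k' -> consonant phoneme (phonemes so far: 2)
  'sh' -> digraph (1 consonant phoneme) (phonemes so far: 3)
  't' -> consonant phoneme (phonemes so far: 4)
  'o' -> vowel phoneme (phonemes so far: 5)
  't' -> consonant phoneme (phonemes so far: 6)
Total phonemes: 6

6


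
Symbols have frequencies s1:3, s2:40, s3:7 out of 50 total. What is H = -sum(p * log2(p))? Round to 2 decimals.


Computing entropy H = -sum(p_i * log2(p_i)):
  s1: p = 3/50 = 0.0600, -p*log2(p) = 0.2435
  s2: p = 40/50 = 0.8000, -p*log2(p) = 0.2575
  s3: p = 7/50 = 0.1400, -p*log2(p) = 0.3971
H = sum of terms = 0.8981
Rounded to 2 decimals: 0.90

0.90


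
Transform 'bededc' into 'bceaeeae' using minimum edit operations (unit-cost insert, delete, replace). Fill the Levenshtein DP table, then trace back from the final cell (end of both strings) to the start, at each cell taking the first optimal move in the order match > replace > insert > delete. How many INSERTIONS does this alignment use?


Edit distance = 5. Backtracking from cell (6, 8) with preference match > replace > insert > delete,
then listing the resulting alignment 'bededc' -> 'bceaeeae' left to right:
  Step 1: keep 'b'
  Step 2: insert 'c' [insertion #1]
  Step 3: keep 'e'
  Step 4: insert 'a' [insertion #2]
  Step 5: replace d->e
  Step 6: keep 'e'
  Step 7: replace d->a
  Step 8: replace c->e
Total insertions: 2

2


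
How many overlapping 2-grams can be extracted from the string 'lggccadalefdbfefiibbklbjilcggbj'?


String 'lggccadalefdbfefiibbklbjilcggbj' has length L = 31.
Number of overlapping n-grams = L - n + 1
Substituting: 31 - 2 + 1 = 30

30


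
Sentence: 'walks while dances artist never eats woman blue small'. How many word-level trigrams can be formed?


Word trigrams from [9] words:
  Trigram 1: (walks while dances)
  Trigram 2: (while dances artist)
  Trigram 3: (dances artist never)
  Trigram 4: (artist never eats)
  Trigram 5: (never eats woman)
  Trigram 6: (eats woman blue)
  Trigram 7: (woman blue small)
Total word trigrams: 9 - 2 = 7

7


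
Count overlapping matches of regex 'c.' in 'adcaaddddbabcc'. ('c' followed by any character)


Pattern: c. means 'c' followed by any character.
Scanning 'adcaaddddbabcc' position-by-position:
  Pos 0: window 'ad' -> no
  Pos 1: window 'dc' -> no
  Pos 2: window 'ca' -> MATCH
  Pos 3: window 'aa' -> no
  Pos 4: window 'ad' -> no
  Pos 5: window 'dd' -> no
  Pos 6: window 'dd' -> no
  Pos 7: window 'dd' -> no
  Pos 8: window 'db' -> no
  Pos 9: window 'ba' -> no
  Pos 10: window 'ab' -> no
  Pos 11: window 'bc' -> no
  Pos 12: window 'cc' -> MATCH
  Pos 13: window 'c' -> no
Total matches: 2

2


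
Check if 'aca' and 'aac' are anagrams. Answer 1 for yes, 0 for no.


Sort characters of 'aca': 'aac'
Sort characters of 'aac': 'aac'
Sorted forms match -> they ARE anagrams
Result: 1

1


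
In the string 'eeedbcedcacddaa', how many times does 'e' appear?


Scanning 'eeedbcedcacddaa' for 'e':
  Position 0: 'e' -> MATCH (count: 1)
  Position 1: 'e' -> MATCH (count: 2)
  Position 2: 'e' -> MATCH (count: 3)
  Position 6: 'e' -> MATCH (count: 4)
Total occurrences of 'e': 4

4


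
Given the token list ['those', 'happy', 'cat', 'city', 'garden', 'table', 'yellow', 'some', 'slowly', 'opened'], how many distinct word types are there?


Listing all tokens and tracking unique types:
  Token 1: 'those' -> NEW (unique so far: 1)
  Token 2: 'happy' -> NEW (unique so far: 2)
  Token 3: 'cat' -> NEW (unique so far: 3)
  Token 4: 'city' -> NEW (unique so far: 4)
  Token 5: 'garden' -> NEW (unique so far: 5)
  Token 6: 'table' -> NEW (unique so far: 6)
  Token 7: 'yellow' -> NEW (unique so far: 7)
  Token 8: 'some' -> NEW (unique so far: 8)
  Token 9: 'slowly' -> NEW (unique so far: 9)
  Token 10: 'opened' -> NEW (unique so far: 10)
Unique types: ('cat', 'city', 'garden', 'happy', 'opened', 'slowly', 'some', 'table', 'those', 'yellow')
Vocabulary size: 10

10


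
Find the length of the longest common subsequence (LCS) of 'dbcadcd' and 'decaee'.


DP table for LCS of 'dbcadcd' and 'decaee':
       d  e  c  a  e  e
    0  0  0  0  0  0  0
  d 0  1  1  1  1  1  1
  b 0  1  1  1  1  1  1
  c 0  1  1  2  2  2  2
  a 0  1  1  2  3  3  3
  d 0  1  1  2  3  3  3
  c 0  1  1  2  3  3  3
  d 0  1  1  2  3  3  3
LCS: 'dca'
LCS length = 3

3


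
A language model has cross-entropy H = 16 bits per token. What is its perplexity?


Perplexity formula: PP = 2^H
H = 16
PP = 2^16
PP = 2^16 = 65536

65536


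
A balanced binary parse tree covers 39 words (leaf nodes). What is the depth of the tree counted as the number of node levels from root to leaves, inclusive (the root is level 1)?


In a balanced binary tree with n leaves the deepest leaf is ceil(log2(n)) edges below the root,
so counting node levels inclusive of root and leaves gives ceil(log2(n)) + 1 levels.
log2(39) = 5.2854
ceil(5.2854) = 6
levels = 6 + 1 = 7

7


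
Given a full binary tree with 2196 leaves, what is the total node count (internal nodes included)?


Leaf nodes (terminals): 2196
Internal nodes = n - 1 = 2196 - 1 = 2195
Total = leaves + internal = 2196 + 2195 = 4391

4391


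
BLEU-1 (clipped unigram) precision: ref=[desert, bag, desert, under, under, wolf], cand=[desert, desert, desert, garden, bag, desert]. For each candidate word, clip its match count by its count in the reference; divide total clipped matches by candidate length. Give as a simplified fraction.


Reference word counts: {'bag': 1, 'desert': 2, 'under': 2, 'wolf': 1}
Checking each candidate word (with clipping):
  'desert' -> in reference (ref count 2, used 1/2) -> match (matches: 1)
  'desert' -> in reference (ref count 2, used 2/2) -> match (matches: 2)
  'desert' -> ref count 2 already used up (2/2) -> clipped, no match (matches: 2)
  'garden' -> not in reference -> no match (matches: 2)
  'bag' -> in reference (ref count 1, used 1/1) -> match (matches: 3)
  'desert' -> ref count 2 already used up (2/2) -> clipped, no match (matches: 3)
Clipped matches: 3, Candidate length: 6
Precision = 3/6 = 1/2

1/2


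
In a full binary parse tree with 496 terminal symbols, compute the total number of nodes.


Leaf nodes (terminals): 496
Internal nodes = n - 1 = 496 - 1 = 495
Total = leaves + internal = 496 + 495 = 991

991


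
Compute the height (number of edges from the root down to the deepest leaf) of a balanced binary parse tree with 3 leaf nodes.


In a balanced binary tree with n leaves the deepest leaf is ceil(log2(n)) edges below the root.
log2(3) = 1.5850
ceil(1.5850) = 2
height (edges) = 2

2


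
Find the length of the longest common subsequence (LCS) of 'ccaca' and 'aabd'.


DP table for LCS of 'ccaca' and 'aabd':
       a  a  b  d
    0  0  0  0  0
  c 0  0  0  0  0
  c 0  0  0  0  0
  a 0  1  1  1  1
  c 0  1  1  1  1
  a 0  1  2  2  2
LCS: 'aa'
LCS length = 2

2


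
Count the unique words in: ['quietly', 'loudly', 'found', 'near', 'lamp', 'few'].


Listing all tokens and tracking unique types:
  Token 1: 'quietly' -> NEW (unique so far: 1)
  Token 2: 'loudly' -> NEW (unique so far: 2)
  Token 3: 'found' -> NEW (unique so far: 3)
  Token 4: 'near' -> NEW (unique so far: 4)
  Token 5: 'lamp' -> NEW (unique so far: 5)
  Token 6: 'few' -> NEW (unique so far: 6)
Unique types: ('few', 'found', 'lamp', 'loudly', 'near', 'quietly')
Vocabulary size: 6

6


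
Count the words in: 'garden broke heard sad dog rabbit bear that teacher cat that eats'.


Counting words by splitting on spaces:
  Word 1: 'garden'
  Word 2: 'broke'
  Word 3: 'heard'
  Word 4: 'sad'
  Word 5: 'dog'
  Word 6: 'rabbit'
  Word 7: 'bear'
  Word 8: 'that'
  Word 9: 'teacher'
  Word 10: 'cat'
  Word 11: 'that'
  Word 12: 'eats'
Total words: 12

12


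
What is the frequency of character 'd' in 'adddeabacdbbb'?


Scanning 'adddeabacdbbb' for 'd':
  Position 1: 'd' -> MATCH (count: 1)
  Position 2: 'd' -> MATCH (count: 2)
  Position 3: 'd' -> MATCH (count: 3)
  Position 9: 'd' -> MATCH (count: 4)
Total occurrences of 'd': 4

4


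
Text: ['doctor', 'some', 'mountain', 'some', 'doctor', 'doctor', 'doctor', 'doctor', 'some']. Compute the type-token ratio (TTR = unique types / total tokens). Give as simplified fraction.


Tokens: 9
Unique types: ('doctor', 'mountain', 'some') = 3
TTR = 3/9
Simplify: divide both by 3 -> 1/3
TTR = 1/3

1/3


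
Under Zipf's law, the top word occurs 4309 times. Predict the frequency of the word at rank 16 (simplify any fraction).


Zipf's law: freq(rank) = f1 / rank
f1 = 4309, rank = 16
freq = 4309 / 16
GCD(4309, 16) = 1
Simplified: 4309/16

4309/16


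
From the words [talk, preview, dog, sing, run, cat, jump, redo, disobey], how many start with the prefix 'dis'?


Checking each word for prefix 'dis':
  'talk' -> no (count: 0)
  'preview' -> no (count: 0)
  'dog' -> no (count: 0)
  'sing' -> no (count: 0)
  'run' -> no (count: 0)
  'cat' -> no (count: 0)
  'jump' -> no (count: 0)
  'redo' -> no (count: 0)
  'disobey' -> YES, starts with 'dis' (count: 1)
Total with prefix 'dis': 1

1


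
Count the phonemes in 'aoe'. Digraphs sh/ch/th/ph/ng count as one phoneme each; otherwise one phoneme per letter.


Parsing 'aoe' greedily, digraphs first:
  'a' -> vowel phoneme (phonemes so far: 1)
  'o' -> vowel phoneme (phonemes so far: 2)
  'e' -> vowel phoneme (phonemes so far: 3)
Total phonemes: 3

3


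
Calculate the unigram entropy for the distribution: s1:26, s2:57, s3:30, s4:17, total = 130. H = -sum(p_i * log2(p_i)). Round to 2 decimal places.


Computing entropy H = -sum(p_i * log2(p_i)):
  s1: p = 26/130 = 0.2000, -p*log2(p) = 0.4644
  s2: p = 57/130 = 0.4385, -p*log2(p) = 0.5215
  s3: p = 30/130 = 0.2308, -p*log2(p) = 0.4882
  s4: p = 17/130 = 0.1308, -p*log2(p) = 0.3838
H = sum of terms = 1.8579
Rounded to 2 decimals: 1.86

1.86


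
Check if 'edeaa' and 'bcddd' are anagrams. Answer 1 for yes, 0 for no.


Sort characters of 'edeaa': 'aadee'
Sort characters of 'bcddd': 'bcddd'
Sorted forms differ -> they are NOT anagrams
Result: 0

0


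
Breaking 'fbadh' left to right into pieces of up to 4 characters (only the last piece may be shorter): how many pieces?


'fbadh' has 5 characters.
Chunking with max size 4:
  Chunk 1: 'fbad' (positions 0-3)
  Chunk 2: 'h' (positions 4-4)
Total chunks: ceil(5 / 4) = 2

2


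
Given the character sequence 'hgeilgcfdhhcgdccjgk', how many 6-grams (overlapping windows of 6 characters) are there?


String 'hgeilgcfdhhcgdccjgk' has length L = 19.
Number of overlapping n-grams = L - n + 1
Substituting: 19 - 6 + 1 = 14

14


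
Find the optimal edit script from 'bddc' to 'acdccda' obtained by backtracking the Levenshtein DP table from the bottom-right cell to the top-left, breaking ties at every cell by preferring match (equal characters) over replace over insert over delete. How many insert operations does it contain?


Edit distance = 5. Backtracking from cell (4, 7) with preference match > replace > insert > delete,
then listing the resulting alignment 'bddc' -> 'acdccda' left to right:
  Step 1: insert 'a' [insertion #1]
  Step 2: replace b->c
  Step 3: keep 'd'
  Step 4: insert 'c' [insertion #2]
  Step 5: insert 'c' [insertion #3]
  Step 6: keep 'd'
  Step 7: replace c->a
Total insertions: 3

3


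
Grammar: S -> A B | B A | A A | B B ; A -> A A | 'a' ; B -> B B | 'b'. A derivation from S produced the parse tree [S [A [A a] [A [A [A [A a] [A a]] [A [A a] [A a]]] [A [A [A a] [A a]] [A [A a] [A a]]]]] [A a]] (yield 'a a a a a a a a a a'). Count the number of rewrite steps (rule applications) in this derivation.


Every bracketed nonterminal node [X ...] in the tree is produced by exactly one rule application.
Reading the tree off as a leftmost derivation:
  Step 1: S  =>  A A   (applied S -> A A)
  Step 2: A A  =>  A A A   (applied A -> A A)
  Step 3: A A A  =>  a A A   (applied A -> a)
  Step 4: a A A  =>  a A A A   (applied A -> A A)
  Step 5: a A A A  =>  a A A A A   (applied A -> A A)
  Step 6: a A A A A  =>  a A A A A A   (applied A -> A A)
  Step 7: a A A A A A  =>  a a A A A A   (applied A -> a)
  Step 8: a a A A A A  =>  a a a A A A   (applied A -> a)
  Step 9: a a a A A A  =>  a a a A A A A   (applied A -> A A)
  Step 10: a a a A A A A  =>  a a a a A A A   (applied A -> a)
  Step 11: a a a a A A A  =>  a a a a a A A   (applied A -> a)
  Step 12: a a a a a A A  =>  a a a a a A A A   (applied A -> A A)
  Step 13: a a a a a A A A  =>  a a a a a A A A A   (applied A -> A A)
  Step 14: a a a a a A A A A  =>  a a a a a a A A A   (applied A -> a)
  Step 15: a a a a a a A A A  =>  a a a a a a a A A   (applied A -> a)
  Step 16: a a a a a a a A A  =>  a a a a a a a A A A   (applied A -> A A)
  Step 17: a a a a a a a A A A  =>  a a a a a a a a A A   (applied A -> a)
  Step 18: a a a a a a a a A A  =>  a a a a a a a a a A   (applied A -> a)
  Step 19: a a a a a a a a a A  =>  a a a a a a a a a a   (applied A -> a)
Final yield: a a a a a a a a a a
Total rewrite steps: 19

19


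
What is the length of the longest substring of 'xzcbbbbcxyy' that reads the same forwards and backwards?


Scanning 'xzcbbbbcxyy' for palindromic substrings.
Substring at positions 2-7: 'cbbbbc'.
Check: reverse('cbbbbc') = 'cbbbbc' -> palindrome confirmed.
Neighbouring characters ('z' / 'x') break symmetry, so it cannot extend further.
No longer palindromic substring exists; longest length = 6

6


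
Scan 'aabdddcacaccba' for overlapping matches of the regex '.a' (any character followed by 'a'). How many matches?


Pattern: .a means any character followed by 'a'.
Scanning 'aabdddcacaccba' position-by-position:
  Pos 0: window 'aa' -> MATCH
  Pos 1: window 'ab' -> no
  Pos 2: window 'bd' -> no
  Pos 3: window 'dd' -> no
  Pos 4: window 'dd' -> no
  Pos 5: window 'dc' -> no
  Pos 6: window 'ca' -> MATCH
  Pos 7: window 'ac' -> no
  Pos 8: window 'ca' -> MATCH
  Pos 9: window 'ac' -> no
  Pos 10: window 'cc' -> no
  Pos 11: window 'cb' -> no
  Pos 12: window 'ba' -> MATCH
  Pos 13: window 'a' -> no
Total matches: 4

4


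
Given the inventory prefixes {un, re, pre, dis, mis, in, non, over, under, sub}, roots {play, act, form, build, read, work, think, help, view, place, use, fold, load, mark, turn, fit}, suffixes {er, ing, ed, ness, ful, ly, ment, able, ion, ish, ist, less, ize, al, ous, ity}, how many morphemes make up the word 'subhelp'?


Segmenting 'subhelp' against the inventory:
  'sub' -> prefix (morpheme 1)
  'help' -> root (morpheme 2)
Total morphemes: 2

2


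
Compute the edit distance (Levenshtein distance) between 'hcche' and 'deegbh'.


Building DP table for s1='hcche' (len 5) and s2='deegbh' (len 6):
       d  e  e  g  b  h
    0  1  2  3  4  5  6
  h 1  1  2  3  4  5  5
  c 2  2  2  3  4  5  6
  c 3  3  3  3  4  5  6
  h 4  4  4  4  4  5  5
  e 5  5  4  4  5  5  6
Edit distance = dp[5][6] = 6

6


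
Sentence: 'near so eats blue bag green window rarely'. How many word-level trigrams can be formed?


Word trigrams from [8] words:
  Trigram 1: (near so eats)
  Trigram 2: (so eats blue)
  Trigram 3: (eats blue bag)
  Trigram 4: (blue bag green)
  Trigram 5: (bag green window)
  Trigram 6: (green window rarely)
Total word trigrams: 8 - 2 = 6

6


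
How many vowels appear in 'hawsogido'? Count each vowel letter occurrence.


Scanning each character of 'hawsogido':
  Position 1: 'h' -> consonant (running count: 0)
  Position 2: 'a' -> vowel (running count: 1)
  Position 3: 'w' -> consonant (running count: 1)
  Position 4: 's' -> consonant (running count: 1)
  Position 5: 'o' -> vowel (running count: 2)
  Position 6: 'g' -> consonant (running count: 2)
  Position 7: 'i' -> vowel (running count: 3)
  Position 8: 'd' -> consonant (running count: 3)
  Position 9: 'o' -> vowel (running count: 4)
Total vowels: 4

4


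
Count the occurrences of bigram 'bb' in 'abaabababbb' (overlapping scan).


Scanning 'abaabababbb' for bigram 'bb':
  Position 0: 'ab' -> no
  Position 1: 'ba' -> no
  Position 2: 'aa' -> no
  Position 3: 'ab' -> no
  Position 4: 'ba' -> no
  Position 5: 'ab' -> no
  Position 6: 'ba' -> no
  Position 7: 'ab' -> no
  Position 8: 'bb' -> MATCH
  Position 9: 'bb' -> MATCH
Total matches: 2

2


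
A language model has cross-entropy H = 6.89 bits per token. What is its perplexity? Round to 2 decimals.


Perplexity formula: PP = 2^H
H = 6.89
PP = 2^6.89
Decompose: 2^6.89 = 2^6 * 2^0.89
2^6 = 64, 2^0.89 ~ 1.8531761
PP ~ 64 * 1.8531761 = 118.6032704
Rounded to 2 decimals: 118.60

118.60


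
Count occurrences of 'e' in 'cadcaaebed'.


Scanning 'cadcaaebed' for 'e':
  Position 6: 'e' -> MATCH (count: 1)
  Position 8: 'e' -> MATCH (count: 2)
Total occurrences of 'e': 2

2


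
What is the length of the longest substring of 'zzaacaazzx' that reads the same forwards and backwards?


Scanning 'zzaacaazzx' for palindromic substrings.
Substring at positions 0-8: 'zzaacaazz'.
Check: reverse('zzaacaazz') = 'zzaacaazz' -> palindrome confirmed.
Neighbouring characters ('-' / 'x') break symmetry, so it cannot extend further.
No longer palindromic substring exists; longest length = 9

9


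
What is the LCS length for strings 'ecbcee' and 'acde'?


DP table for LCS of 'ecbcee' and 'acde':
       a  c  d  e
    0  0  0  0  0
  e 0  0  0  0  1
  c 0  0  1  1  1
  b 0  0  1  1  1
  c 0  0  1  1  1
  e 0  0  1  1  2
  e 0  0  1  1  2
LCS: 'ce'
LCS length = 2

2


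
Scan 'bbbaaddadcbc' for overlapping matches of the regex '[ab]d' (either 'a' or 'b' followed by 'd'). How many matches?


Pattern: [ab]d means either 'a' or 'b' followed by 'd'.
Scanning 'bbbaaddadcbc' position-by-position:
  Pos 0: window 'bb' -> no
  Pos 1: window 'bb' -> no
  Pos 2: window 'ba' -> no
  Pos 3: window 'aa' -> no
  Pos 4: window 'ad' -> MATCH
  Pos 5: window 'dd' -> no
  Pos 6: window 'da' -> no
  Pos 7: window 'ad' -> MATCH
  Pos 8: window 'dc' -> no
  Pos 9: window 'cb' -> no
  Pos 10: window 'bc' -> no
  Pos 11: window 'c' -> no
Total matches: 2

2


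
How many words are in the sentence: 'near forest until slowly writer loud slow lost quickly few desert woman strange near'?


Counting words by splitting on spaces:
  Word 1: 'near'
  Word 2: 'forest'
  Word 3: 'until'
  Word 4: 'slowly'
  Word 5: 'writer'
  Word 6: 'loud'
  Word 7: 'slow'
  Word 8: 'lost'
  Word 9: 'quickly'
  Word 10: 'few'
  Word 11: 'desert'
  Word 12: 'woman'
  Word 13: 'strange'
  Word 14: 'near'
Total words: 14

14


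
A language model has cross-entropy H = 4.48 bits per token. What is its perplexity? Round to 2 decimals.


Perplexity formula: PP = 2^H
H = 4.48
PP = 2^4.48
Decompose: 2^4.48 = 2^4 * 2^0.48
2^4 = 16, 2^0.48 ~ 1.3947437
PP ~ 16 * 1.3947437 = 22.3158992
Rounded to 2 decimals: 22.32

22.32


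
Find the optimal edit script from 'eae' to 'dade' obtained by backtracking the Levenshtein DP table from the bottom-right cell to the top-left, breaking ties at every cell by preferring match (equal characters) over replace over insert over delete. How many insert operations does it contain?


Edit distance = 2. Backtracking from cell (3, 4) with preference match > replace > insert > delete,
then listing the resulting alignment 'eae' -> 'dade' left to right:
  Step 1: replace e->d
  Step 2: keep 'a'
  Step 3: insert 'd' [insertion #1]
  Step 4: keep 'e'
Total insertions: 1

1


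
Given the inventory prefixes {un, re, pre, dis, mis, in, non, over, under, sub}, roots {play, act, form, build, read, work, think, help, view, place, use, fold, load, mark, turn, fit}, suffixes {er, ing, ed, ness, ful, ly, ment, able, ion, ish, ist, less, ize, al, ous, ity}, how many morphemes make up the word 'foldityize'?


Segmenting 'foldityize' against the inventory:
  'fold' -> root (morpheme 1)
  'ity' -> suffix (morpheme 2)
  'ize' -> suffix (morpheme 3)
Total morphemes: 3

3


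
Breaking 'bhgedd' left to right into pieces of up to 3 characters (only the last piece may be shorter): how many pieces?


'bhgedd' has 6 characters.
Chunking with max size 3:
  Chunk 1: 'bhg' (positions 0-2)
  Chunk 2: 'edd' (positions 3-5)
Total chunks: ceil(6 / 3) = 2

2


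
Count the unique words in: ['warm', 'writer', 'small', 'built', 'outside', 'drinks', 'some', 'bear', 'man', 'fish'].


Listing all tokens and tracking unique types:
  Token 1: 'warm' -> NEW (unique so far: 1)
  Token 2: 'writer' -> NEW (unique so far: 2)
  Token 3: 'small' -> NEW (unique so far: 3)
  Token 4: 'built' -> NEW (unique so far: 4)
  Token 5: 'outside' -> NEW (unique so far: 5)
  Token 6: 'drinks' -> NEW (unique so far: 6)
  Token 7: 'some' -> NEW (unique so far: 7)
  Token 8: 'bear' -> NEW (unique so far: 8)
  Token 9: 'man' -> NEW (unique so far: 9)
  Token 10: 'fish' -> NEW (unique so far: 10)
Unique types: ('bear', 'built', 'drinks', 'fish', 'man', 'outside', 'small', 'some', 'warm', 'writer')
Vocabulary size: 10

10


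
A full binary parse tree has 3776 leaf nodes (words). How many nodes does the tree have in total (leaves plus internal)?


Leaf nodes (terminals): 3776
Internal nodes = n - 1 = 3776 - 1 = 3775
Total = leaves + internal = 3776 + 3775 = 7551

7551


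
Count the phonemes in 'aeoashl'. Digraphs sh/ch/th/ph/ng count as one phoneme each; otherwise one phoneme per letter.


Parsing 'aeoashl' greedily, digraphs first:
  'a' -> vowel phoneme (phonemes so far: 1)
  'e' -> vowel phoneme (phonemes so far: 2)
  'o' -> vowel phoneme (phonemes so far: 3)
  'a' -> vowel phoneme (phonemes so far: 4)
  'sh' -> digraph (1 consonant phoneme) (phonemes so far: 5)
  'l' -> consonant phoneme (phonemes so far: 6)
Total phonemes: 6

6


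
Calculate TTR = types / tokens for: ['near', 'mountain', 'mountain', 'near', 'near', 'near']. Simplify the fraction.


Tokens: 6
Unique types: ('mountain', 'near') = 2
TTR = 2/6
Simplify: divide both by 2 -> 1/3
TTR = 1/3

1/3


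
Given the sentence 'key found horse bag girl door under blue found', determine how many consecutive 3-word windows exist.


Word trigrams from [9] words:
  Trigram 1: (key found horse)
  Trigram 2: (found horse bag)
  Trigram 3: (horse bag girl)
  Trigram 4: (bag girl door)
  Trigram 5: (girl door under)
  Trigram 6: (door under blue)
  Trigram 7: (under blue found)
Total word trigrams: 9 - 2 = 7

7


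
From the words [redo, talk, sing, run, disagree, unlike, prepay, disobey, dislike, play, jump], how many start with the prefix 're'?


Checking each word for prefix 're':
  'redo' -> YES, starts with 're' (count: 1)
  'talk' -> no (count: 1)
  'sing' -> no (count: 1)
  'run' -> no (count: 1)
  'disagree' -> no (count: 1)
  'unlike' -> no (count: 1)
  'prepay' -> no (count: 1)
  'disobey' -> no (count: 1)
  'dislike' -> no (count: 1)
  'play' -> no (count: 1)
  'jump' -> no (count: 1)
Total with prefix 're': 1

1


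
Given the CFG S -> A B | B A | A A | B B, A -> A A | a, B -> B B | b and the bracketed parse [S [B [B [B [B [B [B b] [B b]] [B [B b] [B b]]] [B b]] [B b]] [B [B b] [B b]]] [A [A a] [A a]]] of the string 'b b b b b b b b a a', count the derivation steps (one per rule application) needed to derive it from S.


Every bracketed nonterminal node [X ...] in the tree is produced by exactly one rule application.
Reading the tree off as a leftmost derivation:
  Step 1: S  =>  B A   (applied S -> B A)
  Step 2: B A  =>  B B A   (applied B -> B B)
  Step 3: B B A  =>  B B B A   (applied B -> B B)
  Step 4: B B B A  =>  B B B B A   (applied B -> B B)
  Step 5: B B B B A  =>  B B B B B A   (applied B -> B B)
  Step 6: B B B B B A  =>  B B B B B B A   (applied B -> B B)
  Step 7: B B B B B B A  =>  b B B B B B A   (applied B -> b)
  Step 8: b B B B B B A  =>  b b B B B B A   (applied B -> b)
  Step 9: b b B B B B A  =>  b b B B B B B A   (applied B -> B B)
  Step 10: b b B B B B B A  =>  b b b B B B B A   (applied B -> b)
  Step 11: b b b B B B B A  =>  b b b b B B B A   (applied B -> b)
  Step 12: b b b b B B B A  =>  b b b b b B B A   (applied B -> b)
  Step 13: b b b b b B B A  =>  b b b b b b B A   (applied B -> b)
  Step 14: b b b b b b B A  =>  b b b b b b B B A   (applied B -> B B)
  Step 15: b b b b b b B B A  =>  b b b b b b b B A   (applied B -> b)
  Step 16: b b b b b b b B A  =>  b b b b b b b b A   (applied B -> b)
  Step 17: b b b b b b b b A  =>  b b b b b b b b A A   (applied A -> A A)
  Step 18: b b b b b b b b A A  =>  b b b b b b b b a A   (applied A -> a)
  Step 19: b b b b b b b b a A  =>  b b b b b b b b a a   (applied A -> a)
Final yield: b b b b b b b b a a
Total rewrite steps: 19

19


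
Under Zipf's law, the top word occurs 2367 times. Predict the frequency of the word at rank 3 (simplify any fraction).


Zipf's law: freq(rank) = f1 / rank
f1 = 2367, rank = 3
freq = 2367 / 3
= 789

789


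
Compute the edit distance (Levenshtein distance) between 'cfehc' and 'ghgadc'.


Building DP table for s1='cfehc' (len 5) and s2='ghgadc' (len 6):
       g  h  g  a  d  c
    0  1  2  3  4  5  6
  c 1  1  2  3  4  5  5
  f 2  2  2  3  4  5  6
  e 3  3  3  3  4  5  6
  h 4  4  3  4  4  5  6
  c 5  5  4  4  5  5  5
Edit distance = dp[5][6] = 5

5


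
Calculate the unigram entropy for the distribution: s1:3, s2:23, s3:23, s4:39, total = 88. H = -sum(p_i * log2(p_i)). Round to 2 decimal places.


Computing entropy H = -sum(p_i * log2(p_i)):
  s1: p = 3/88 = 0.0341, -p*log2(p) = 0.1662
  s2: p = 23/88 = 0.2614, -p*log2(p) = 0.5060
  s3: p = 23/88 = 0.2614, -p*log2(p) = 0.5060
  s4: p = 39/88 = 0.4432, -p*log2(p) = 0.5203
H = sum of terms = 1.6985
Rounded to 2 decimals: 1.70

1.70


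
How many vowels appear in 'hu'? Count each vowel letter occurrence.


Scanning each character of 'hu':
  Position 1: 'h' -> consonant (running count: 0)
  Position 2: 'u' -> vowel (running count: 1)
Total vowels: 1

1


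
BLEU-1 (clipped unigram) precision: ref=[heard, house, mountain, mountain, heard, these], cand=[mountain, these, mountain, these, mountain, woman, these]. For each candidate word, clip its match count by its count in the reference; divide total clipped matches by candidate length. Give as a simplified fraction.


Reference word counts: {'heard': 2, 'house': 1, 'mountain': 2, 'these': 1}
Checking each candidate word (with clipping):
  'mountain' -> in reference (ref count 2, used 1/2) -> match (matches: 1)
  'these' -> in reference (ref count 1, used 1/1) -> match (matches: 2)
  'mountain' -> in reference (ref count 2, used 2/2) -> match (matches: 3)
  'these' -> ref count 1 already used up (1/1) -> clipped, no match (matches: 3)
  'mountain' -> ref count 2 already used up (2/2) -> clipped, no match (matches: 3)
  'woman' -> not in reference -> no match (matches: 3)
  'these' -> ref count 1 already used up (1/1) -> clipped, no match (matches: 3)
Clipped matches: 3, Candidate length: 7
Precision = 3/7

3/7


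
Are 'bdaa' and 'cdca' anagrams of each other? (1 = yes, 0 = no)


Sort characters of 'bdaa': 'aabd'
Sort characters of 'cdca': 'accd'
Sorted forms differ -> they are NOT anagrams
Result: 0

0


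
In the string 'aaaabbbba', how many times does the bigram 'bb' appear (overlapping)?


Scanning 'aaaabbbba' for bigram 'bb':
  Position 0: 'aa' -> no
  Position 1: 'aa' -> no
  Position 2: 'aa' -> no
  Position 3: 'ab' -> no
  Position 4: 'bb' -> MATCH
  Position 5: 'bb' -> MATCH
  Position 6: 'bb' -> MATCH
  Position 7: 'ba' -> no
Total matches: 3

3


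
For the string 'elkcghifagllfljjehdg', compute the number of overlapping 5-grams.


String 'elkcghifagllfljjehdg' has length L = 20.
Number of overlapping n-grams = L - n + 1
Substituting: 20 - 5 + 1 = 16

16


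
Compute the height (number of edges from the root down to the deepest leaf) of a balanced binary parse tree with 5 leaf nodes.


In a balanced binary tree with n leaves the deepest leaf is ceil(log2(n)) edges below the root.
log2(5) = 2.3219
ceil(2.3219) = 3
height (edges) = 3

3


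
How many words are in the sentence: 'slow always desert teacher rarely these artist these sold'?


Counting words by splitting on spaces:
  Word 1: 'slow'
  Word 2: 'always'
  Word 3: 'desert'
  Word 4: 'teacher'
  Word 5: 'rarely'
  Word 6: 'these'
  Word 7: 'artist'
  Word 8: 'these'
  Word 9: 'sold'
Total words: 9

9


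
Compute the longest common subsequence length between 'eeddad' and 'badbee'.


DP table for LCS of 'eeddad' and 'badbee':
       b  a  d  b  e  e
    0  0  0  0  0  0  0
  e 0  0  0  0  0  1  1
  e 0  0  0  0  0  1  2
  d 0  0  0  1  1  1  2
  d 0  0  0  1  1  1  2
  a 0  0  1  1  1  1  2
  d 0  0  1  2  2  2  2
LCS: 'ee'
LCS length = 2

2


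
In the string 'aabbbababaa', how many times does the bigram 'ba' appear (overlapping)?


Scanning 'aabbbababaa' for bigram 'ba':
  Position 0: 'aa' -> no
  Position 1: 'ab' -> no
  Position 2: 'bb' -> no
  Position 3: 'bb' -> no
  Position 4: 'ba' -> MATCH
  Position 5: 'ab' -> no
  Position 6: 'ba' -> MATCH
  Position 7: 'ab' -> no
  Position 8: 'ba' -> MATCH
  Position 9: 'aa' -> no
Total matches: 3

3


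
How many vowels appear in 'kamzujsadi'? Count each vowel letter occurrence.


Scanning each character of 'kamzujsadi':
  Position 1: 'k' -> consonant (running count: 0)
  Position 2: 'a' -> vowel (running count: 1)
  Position 3: 'm' -> consonant (running count: 1)
  Position 4: 'z' -> consonant (running count: 1)
  Position 5: 'u' -> vowel (running count: 2)
  Position 6: 'j' -> consonant (running count: 2)
  Position 7: 's' -> consonant (running count: 2)
  Position 8: 'a' -> vowel (running count: 3)
  Position 9: 'd' -> consonant (running count: 3)
  Position 10: 'i' -> vowel (running count: 4)
Total vowels: 4

4


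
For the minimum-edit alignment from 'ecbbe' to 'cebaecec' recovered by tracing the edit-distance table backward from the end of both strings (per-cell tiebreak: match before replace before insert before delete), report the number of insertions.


Edit distance = 6. Backtracking from cell (5, 8) with preference match > replace > insert > delete,
then listing the resulting alignment 'ecbbe' -> 'cebaecec' left to right:
  Step 1: insert 'c' [insertion #1]
  Step 2: keep 'e'
  Step 3: insert 'b' [insertion #2]
  Step 4: replace c->a
  Step 5: replace b->e
  Step 6: replace b->c
  Step 7: keep 'e'
  Step 8: insert 'c' [insertion #3]
Total insertions: 3

3


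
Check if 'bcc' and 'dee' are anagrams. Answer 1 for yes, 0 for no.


Sort characters of 'bcc': 'bcc'
Sort characters of 'dee': 'dee'
Sorted forms differ -> they are NOT anagrams
Result: 0

0


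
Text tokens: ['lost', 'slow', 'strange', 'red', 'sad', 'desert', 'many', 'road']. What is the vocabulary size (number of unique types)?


Listing all tokens and tracking unique types:
  Token 1: 'lost' -> NEW (unique so far: 1)
  Token 2: 'slow' -> NEW (unique so far: 2)
  Token 3: 'strange' -> NEW (unique so far: 3)
  Token 4: 'red' -> NEW (unique so far: 4)
  Token 5: 'sad' -> NEW (unique so far: 5)
  Token 6: 'desert' -> NEW (unique so far: 6)
  Token 7: 'many' -> NEW (unique so far: 7)
  Token 8: 'road' -> NEW (unique so far: 8)
Unique types: ('desert', 'lost', 'many', 'red', 'road', 'sad', 'slow', 'strange')
Vocabulary size: 8

8


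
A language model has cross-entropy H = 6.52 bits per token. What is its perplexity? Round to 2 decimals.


Perplexity formula: PP = 2^H
H = 6.52
PP = 2^6.52
Decompose: 2^6.52 = 2^6 * 2^0.52
2^6 = 64, 2^0.52 ~ 1.4339552
PP ~ 64 * 1.4339552 = 91.7731328
Rounded to 2 decimals: 91.77

91.77


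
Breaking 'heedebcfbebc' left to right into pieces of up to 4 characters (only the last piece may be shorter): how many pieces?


'heedebcfbebc' has 12 characters.
Chunking with max size 4:
  Chunk 1: 'heed' (positions 0-3)
  Chunk 2: 'ebcf' (positions 4-7)
  Chunk 3: 'bebc' (positions 8-11)
Total chunks: ceil(12 / 4) = 3

3


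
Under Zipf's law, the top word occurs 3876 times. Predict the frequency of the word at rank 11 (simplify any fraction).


Zipf's law: freq(rank) = f1 / rank
f1 = 3876, rank = 11
freq = 3876 / 11
GCD(3876, 11) = 1
Simplified: 3876/11

3876/11


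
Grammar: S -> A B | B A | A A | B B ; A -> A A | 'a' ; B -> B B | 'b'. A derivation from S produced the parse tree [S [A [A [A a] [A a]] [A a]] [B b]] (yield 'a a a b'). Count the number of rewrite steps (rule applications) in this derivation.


Every bracketed nonterminal node [X ...] in the tree is produced by exactly one rule application.
Reading the tree off as a leftmost derivation:
  Step 1: S  =>  A B   (applied S -> A B)
  Step 2: A B  =>  A A B   (applied A -> A A)
  Step 3: A A B  =>  A A A B   (applied A -> A A)
  Step 4: A A A B  =>  a A A B   (applied A -> a)
  Step 5: a A A B  =>  a a A B   (applied A -> a)
  Step 6: a a A B  =>  a a a B   (applied A -> a)
  Step 7: a a a B  =>  a a a b   (applied B -> b)
Final yield: a a a b
Total rewrite steps: 7

7


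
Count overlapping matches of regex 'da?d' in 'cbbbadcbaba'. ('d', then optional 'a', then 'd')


Pattern: da?d means 'd', then optional 'a', then 'd'.
Scanning 'cbbbadcbaba' position-by-position:
  Pos 0: window 'cbb' -> no
  Pos 1: window 'bbb' -> no
  Pos 2: window 'bba' -> no
  Pos 3: window 'bad' -> no
  Pos 4: window 'adc' -> no
  Pos 5: window 'dcb' -> no
  Pos 6: window 'cba' -> no
  Pos 7: window 'bab' -> no
  Pos 8: window 'aba' -> no
  Pos 9: window 'ba' -> no
  Pos 10: window 'a' -> no
Total matches: 0

0


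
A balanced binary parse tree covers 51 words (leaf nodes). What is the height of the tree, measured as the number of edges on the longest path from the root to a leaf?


In a balanced binary tree with n leaves the deepest leaf is ceil(log2(n)) edges below the root.
log2(51) = 5.6724
ceil(5.6724) = 6
height (edges) = 6

6
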